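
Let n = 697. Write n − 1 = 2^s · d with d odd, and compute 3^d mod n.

697 − 1 = 696 = 2^3 · 87, so d = 87.
3^1 ≡ 3 (mod 697)
3^2 ≡ 3^2 = 9 ≡ 9 (mod 697)
3^4 ≡ 9^2 = 81 ≡ 81 (mod 697)
3^8 ≡ 81^2 = 6561 ≡ 288 (mod 697)
3^16 ≡ 288^2 = 82944 ≡ 1 (mod 697)
3^32 ≡ 1^2 = 1 ≡ 1 (mod 697)
3^64 ≡ 1^2 = 1 ≡ 1 (mod 697)
87 = 64 + 16 + 4 + 2 + 1 in binary powers of 2.
So 3^87 ≡ 1 · 1 · 81 · 9 · 3 ≡ 96 (mod 697).
Squaring chain: 96 → 155 → 327; never reaches −1, so base 3 is a Miller–Rabin witness that 697 is composite.

96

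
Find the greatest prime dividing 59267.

97

59267 = 13 · 4559
4559 = 47 · 97
97 is prime.
So 59267 = 13 · 47 · 97; the largest prime factor is 97.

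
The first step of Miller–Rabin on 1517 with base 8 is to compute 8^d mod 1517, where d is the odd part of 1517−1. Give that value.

1517 − 1 = 1516 = 2^2 · 379, so d = 379.
8^1 ≡ 8 (mod 1517)
8^2 ≡ 8^2 = 64 ≡ 64 (mod 1517)
8^4 ≡ 64^2 = 4096 ≡ 1062 (mod 1517)
8^8 ≡ 1062^2 = 1127844 ≡ 713 (mod 1517)
8^16 ≡ 713^2 = 508369 ≡ 174 (mod 1517)
8^32 ≡ 174^2 = 30276 ≡ 1453 (mod 1517)
8^64 ≡ 1453^2 = 2111209 ≡ 1062 (mod 1517)
8^128 ≡ 1062^2 = 1127844 ≡ 713 (mod 1517)
8^256 ≡ 713^2 = 508369 ≡ 174 (mod 1517)
379 = 256 + 64 + 32 + 16 + 8 + 2 + 1 in binary powers of 2.
So 8^379 ≡ 174 · 1062 · 1453 · 174 · 713 · 64 · 8 ≡ 1102 (mod 1517).
Squaring chain: 1102 → 804; never reaches −1, so base 8 is a Miller–Rabin witness that 1517 is composite.

1102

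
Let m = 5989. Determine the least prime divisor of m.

5989 is odd.
Digit sum 31, not divisible by 3.
Ends in 9: not divisible by 5.
7: 5989 = 7·855 + 4
11: 5989 = 11·544 + 5
13: 5989 = 13·460 + 9
17: 5989 = 17·352 + 5
19: 5989 = 19·315 + 4
23: 5989 = 23·260 + 9
29: 5989 = 29·206 + 15
31: 5989 = 31·193 + 6
37: 5989 = 37·161 + 32
41: 5989 = 41·146 + 3
43: 5989 = 43·139 + 12
47: 5989 = 47·127 + 20
53: 5989 = 53·113

53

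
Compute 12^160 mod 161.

9

12^1 ≡ 12 (mod 161)
12^2 ≡ 12^2 = 144 ≡ 144 (mod 161)
12^4 ≡ 144^2 = 20736 ≡ 128 (mod 161)
12^8 ≡ 128^2 = 16384 ≡ 123 (mod 161)
12^16 ≡ 123^2 = 15129 ≡ 156 (mod 161)
12^32 ≡ 156^2 = 24336 ≡ 25 (mod 161)
12^64 ≡ 25^2 = 625 ≡ 142 (mod 161)
12^128 ≡ 142^2 = 20164 ≡ 39 (mod 161)
160 = 128 + 32 in binary powers of 2.
So 12^160 ≡ 39 · 25 ≡ 9 (mod 161).
Since 9 ≠ 1, base 12 is a Fermat witness: 161 is composite.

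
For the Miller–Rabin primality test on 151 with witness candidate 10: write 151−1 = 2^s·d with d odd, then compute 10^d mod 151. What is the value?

1

151 − 1 = 150 = 2^1 · 75, so d = 75.
10^1 ≡ 10 (mod 151)
10^2 ≡ 10^2 = 100 ≡ 100 (mod 151)
10^4 ≡ 100^2 = 10000 ≡ 34 (mod 151)
10^8 ≡ 34^2 = 1156 ≡ 99 (mod 151)
10^16 ≡ 99^2 = 9801 ≡ 137 (mod 151)
10^32 ≡ 137^2 = 18769 ≡ 45 (mod 151)
10^64 ≡ 45^2 = 2025 ≡ 62 (mod 151)
75 = 64 + 8 + 2 + 1 in binary powers of 2.
So 10^75 ≡ 62 · 99 · 100 · 10 ≡ 1 (mod 151).
Since 10^d ≡ 1 (mod 151), base 10 does not prove 151 composite.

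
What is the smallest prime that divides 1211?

1211 is odd.
Digit sum 5, not divisible by 3.
Ends in 1: not divisible by 5.
7: 1211 = 7·173

7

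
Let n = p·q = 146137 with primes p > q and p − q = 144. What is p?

461

Since p = q + 144, we have 146137 = q(q + 144), so q² + 144q − 146137 = 0.
Discriminant: 144² + 4·146137 = 20736 + 584548 = 605284; √605284 = 778.
q = (−144 + 778)/2 = 317, and p = q + 144 = 461.
Check: 317 · 461 = 146137.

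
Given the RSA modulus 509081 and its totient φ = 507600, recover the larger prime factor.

941

φ(n) = (p−1)(q−1) = n − (p+q) + 1, so p + q = 509081 − 507600 + 1 = 1482.
p and q are the roots of t² − 1482t + 509081 = 0.
Discriminant: 1482² − 4·509081 = 2196324 − 2036324 = 160000; √160000 = 400.
q = (1482 − 400)/2 = 541, p = (1482 + 400)/2 = 941.
Check: 541 · 941 = 509081.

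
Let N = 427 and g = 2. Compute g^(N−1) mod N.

64

2^1 ≡ 2 (mod 427)
2^2 ≡ 2^2 = 4 ≡ 4 (mod 427)
2^4 ≡ 4^2 = 16 ≡ 16 (mod 427)
2^8 ≡ 16^2 = 256 ≡ 256 (mod 427)
2^16 ≡ 256^2 = 65536 ≡ 205 (mod 427)
2^32 ≡ 205^2 = 42025 ≡ 179 (mod 427)
2^64 ≡ 179^2 = 32041 ≡ 16 (mod 427)
2^128 ≡ 16^2 = 256 ≡ 256 (mod 427)
2^256 ≡ 256^2 = 65536 ≡ 205 (mod 427)
426 = 256 + 128 + 32 + 8 + 2 in binary powers of 2.
So 2^426 ≡ 205 · 256 · 179 · 256 · 4 ≡ 64 (mod 427).
Since 64 ≠ 1, base 2 is a Fermat witness: 427 is composite.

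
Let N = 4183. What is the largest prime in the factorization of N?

4183 = 47 · 89
89 is prime.
So 4183 = 47 · 89; the largest prime factor is 89.

89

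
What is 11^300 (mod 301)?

11^1 ≡ 11 (mod 301)
11^2 ≡ 11^2 = 121 ≡ 121 (mod 301)
11^4 ≡ 121^2 = 14641 ≡ 193 (mod 301)
11^8 ≡ 193^2 = 37249 ≡ 226 (mod 301)
11^16 ≡ 226^2 = 51076 ≡ 207 (mod 301)
11^32 ≡ 207^2 = 42849 ≡ 107 (mod 301)
11^64 ≡ 107^2 = 11449 ≡ 11 (mod 301)
11^128 ≡ 11^2 = 121 ≡ 121 (mod 301)
11^256 ≡ 121^2 = 14641 ≡ 193 (mod 301)
300 = 256 + 32 + 8 + 4 in binary powers of 2.
So 11^300 ≡ 193 · 107 · 226 · 193 ≡ 176 (mod 301).
Since 176 ≠ 1, base 11 is a Fermat witness: 301 is composite.

176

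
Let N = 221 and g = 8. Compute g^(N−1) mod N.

8^1 ≡ 8 (mod 221)
8^2 ≡ 8^2 = 64 ≡ 64 (mod 221)
8^4 ≡ 64^2 = 4096 ≡ 118 (mod 221)
8^8 ≡ 118^2 = 13924 ≡ 1 (mod 221)
8^16 ≡ 1^2 = 1 ≡ 1 (mod 221)
8^32 ≡ 1^2 = 1 ≡ 1 (mod 221)
8^64 ≡ 1^2 = 1 ≡ 1 (mod 221)
8^128 ≡ 1^2 = 1 ≡ 1 (mod 221)
220 = 128 + 64 + 16 + 8 + 4 in binary powers of 2.
So 8^220 ≡ 1 · 1 · 1 · 1 · 118 ≡ 118 (mod 221).
Since 118 ≠ 1, base 8 is a Fermat witness: 221 is composite.

118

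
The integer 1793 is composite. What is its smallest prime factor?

1793 is odd.
Digit sum 20, not divisible by 3.
Ends in 3: not divisible by 5.
7: 1793 = 7·256 + 1
11: 1793 = 11·163

11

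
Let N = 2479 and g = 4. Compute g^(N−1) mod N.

935

4^1 ≡ 4 (mod 2479)
4^2 ≡ 4^2 = 16 ≡ 16 (mod 2479)
4^4 ≡ 16^2 = 256 ≡ 256 (mod 2479)
4^8 ≡ 256^2 = 65536 ≡ 1082 (mod 2479)
4^16 ≡ 1082^2 = 1170724 ≡ 636 (mod 2479)
4^32 ≡ 636^2 = 404496 ≡ 419 (mod 2479)
4^64 ≡ 419^2 = 175561 ≡ 2031 (mod 2479)
4^128 ≡ 2031^2 = 4124961 ≡ 2384 (mod 2479)
4^256 ≡ 2384^2 = 5683456 ≡ 1588 (mod 2479)
4^512 ≡ 1588^2 = 2521744 ≡ 601 (mod 2479)
4^1024 ≡ 601^2 = 361201 ≡ 1746 (mod 2479)
4^2048 ≡ 1746^2 = 3048516 ≡ 1825 (mod 2479)
2478 = 2048 + 256 + 128 + 32 + 8 + 4 + 2 in binary powers of 2.
So 4^2478 ≡ 1825 · 1588 · 2384 · 419 · 1082 · 256 · 16 ≡ 935 (mod 2479).
Since 935 ≠ 1, base 4 is a Fermat witness: 2479 is composite.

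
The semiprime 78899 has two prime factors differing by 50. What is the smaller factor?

257

Since p = q + 50, we have 78899 = q(q + 50), so q² + 50q − 78899 = 0.
Discriminant: 50² + 4·78899 = 2500 + 315596 = 318096; √318096 = 564.
q = (−50 + 564)/2 = 257, and p = q + 50 = 307.
Check: 257 · 307 = 78899.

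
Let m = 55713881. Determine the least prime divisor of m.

55713881 is odd.
Digit sum 38, not divisible by 3.
Ends in 1: not divisible by 5.
7: 55713881 = 7·7959125 + 6
11: 55713881 = 11·5064898 + 3
13: 55713881 = 13·4285683 + 2
17: 55713881 = 17·3277287 + 2
19: 55713881 = 19·2932309 + 10
23: 55713881 = 23·2422342 + 15
29: 55713881 = 29·1921168 + 9
31: 55713881 = 31·1797221 + 30
37: 55713881 = 37·1505780 + 21
41: 55713881 = 41·1358875 + 6
43: 55713881 = 43·1295671 + 28
47: 55713881 = 47·1185401 + 34
53: 55713881 = 53·1051205 + 16
59: 55713881 = 59·944303 + 4
61: 55713881 = 61·913342 + 19
67: 55713881 = 67·831550 + 31
71: 55713881 = 71·784702 + 39
73: 55713881 = 73·763203 + 62
79: 55713881 = 79·705239

79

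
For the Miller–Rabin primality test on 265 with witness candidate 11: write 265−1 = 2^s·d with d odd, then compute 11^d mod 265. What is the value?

265 − 1 = 264 = 2^3 · 33, so d = 33.
11^1 ≡ 11 (mod 265)
11^2 ≡ 11^2 = 121 ≡ 121 (mod 265)
11^4 ≡ 121^2 = 14641 ≡ 66 (mod 265)
11^8 ≡ 66^2 = 4356 ≡ 116 (mod 265)
11^16 ≡ 116^2 = 13456 ≡ 206 (mod 265)
11^32 ≡ 206^2 = 42436 ≡ 36 (mod 265)
33 = 32 + 1 in binary powers of 2.
So 11^33 ≡ 36 · 11 ≡ 131 (mod 265).
Squaring chain: 131 → 201 → 121; never reaches −1, so base 11 is a Miller–Rabin witness that 265 is composite.

131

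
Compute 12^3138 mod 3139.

12^1 ≡ 12 (mod 3139)
12^2 ≡ 12^2 = 144 ≡ 144 (mod 3139)
12^4 ≡ 144^2 = 20736 ≡ 1902 (mod 3139)
12^8 ≡ 1902^2 = 3617604 ≡ 1476 (mod 3139)
12^16 ≡ 1476^2 = 2178576 ≡ 110 (mod 3139)
12^32 ≡ 110^2 = 12100 ≡ 2683 (mod 3139)
12^64 ≡ 2683^2 = 7198489 ≡ 762 (mod 3139)
12^128 ≡ 762^2 = 580644 ≡ 3068 (mod 3139)
12^256 ≡ 3068^2 = 9412624 ≡ 1902 (mod 3139)
12^512 ≡ 1902^2 = 3617604 ≡ 1476 (mod 3139)
12^1024 ≡ 1476^2 = 2178576 ≡ 110 (mod 3139)
12^2048 ≡ 110^2 = 12100 ≡ 2683 (mod 3139)
3138 = 2048 + 1024 + 64 + 2 in binary powers of 2.
So 12^3138 ≡ 2683 · 110 · 762 · 144 ≡ 649 (mod 3139).
Since 649 ≠ 1, base 12 is a Fermat witness: 3139 is composite.

649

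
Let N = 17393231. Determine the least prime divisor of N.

83

17393231 is odd.
Digit sum 29, not divisible by 3.
Ends in 1: not divisible by 5.
7: 17393231 = 7·2484747 + 2
11: 17393231 = 11·1581202 + 9
13: 17393231 = 13·1337940 + 11
17: 17393231 = 17·1023131 + 4
19: 17393231 = 19·915433 + 4
23: 17393231 = 23·756227 + 10
29: 17393231 = 29·599766 + 17
31: 17393231 = 31·561071 + 30
37: 17393231 = 37·470087 + 12
41: 17393231 = 41·424225 + 6
43: 17393231 = 43·404493 + 32
47: 17393231 = 47·370068 + 35
53: 17393231 = 53·328174 + 9
59: 17393231 = 59·294800 + 31
61: 17393231 = 61·285134 + 57
67: 17393231 = 67·259600 + 31
71: 17393231 = 71·244975 + 6
73: 17393231 = 73·238263 + 32
79: 17393231 = 79·220167 + 38
83: 17393231 = 83·209557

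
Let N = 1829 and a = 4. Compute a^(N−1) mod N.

653

4^1 ≡ 4 (mod 1829)
4^2 ≡ 4^2 = 16 ≡ 16 (mod 1829)
4^4 ≡ 16^2 = 256 ≡ 256 (mod 1829)
4^8 ≡ 256^2 = 65536 ≡ 1521 (mod 1829)
4^16 ≡ 1521^2 = 2313441 ≡ 1585 (mod 1829)
4^32 ≡ 1585^2 = 2512225 ≡ 1008 (mod 1829)
4^64 ≡ 1008^2 = 1016064 ≡ 969 (mod 1829)
4^128 ≡ 969^2 = 938961 ≡ 684 (mod 1829)
4^256 ≡ 684^2 = 467856 ≡ 1461 (mod 1829)
4^512 ≡ 1461^2 = 2134521 ≡ 78 (mod 1829)
4^1024 ≡ 78^2 = 6084 ≡ 597 (mod 1829)
1828 = 1024 + 512 + 256 + 32 + 4 in binary powers of 2.
So 4^1828 ≡ 597 · 78 · 1461 · 1008 · 256 ≡ 653 (mod 1829).
Since 653 ≠ 1, base 4 is a Fermat witness: 1829 is composite.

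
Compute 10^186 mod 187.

155

10^1 ≡ 10 (mod 187)
10^2 ≡ 10^2 = 100 ≡ 100 (mod 187)
10^4 ≡ 100^2 = 10000 ≡ 89 (mod 187)
10^8 ≡ 89^2 = 7921 ≡ 67 (mod 187)
10^16 ≡ 67^2 = 4489 ≡ 1 (mod 187)
10^32 ≡ 1^2 = 1 ≡ 1 (mod 187)
10^64 ≡ 1^2 = 1 ≡ 1 (mod 187)
10^128 ≡ 1^2 = 1 ≡ 1 (mod 187)
186 = 128 + 32 + 16 + 8 + 2 in binary powers of 2.
So 10^186 ≡ 1 · 1 · 1 · 67 · 100 ≡ 155 (mod 187).
Since 155 ≠ 1, base 10 is a Fermat witness: 187 is composite.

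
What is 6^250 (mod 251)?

6^1 ≡ 6 (mod 251)
6^2 ≡ 6^2 = 36 ≡ 36 (mod 251)
6^4 ≡ 36^2 = 1296 ≡ 41 (mod 251)
6^8 ≡ 41^2 = 1681 ≡ 175 (mod 251)
6^16 ≡ 175^2 = 30625 ≡ 3 (mod 251)
6^32 ≡ 3^2 = 9 ≡ 9 (mod 251)
6^64 ≡ 9^2 = 81 ≡ 81 (mod 251)
6^128 ≡ 81^2 = 6561 ≡ 35 (mod 251)
250 = 128 + 64 + 32 + 16 + 8 + 2 in binary powers of 2.
So 6^250 ≡ 35 · 81 · 9 · 3 · 175 · 36 ≡ 1 (mod 251).
Since the result is 1, base 6 gives no evidence that 251 is composite.

1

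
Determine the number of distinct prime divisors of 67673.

67673 = 31 · 2183
2183 = 37 · 59
67673 = 31 · 37 · 59, which has 3 distinct prime factors.

3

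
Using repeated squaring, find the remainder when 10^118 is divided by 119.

60

10^1 ≡ 10 (mod 119)
10^2 ≡ 10^2 = 100 ≡ 100 (mod 119)
10^4 ≡ 100^2 = 10000 ≡ 4 (mod 119)
10^8 ≡ 4^2 = 16 ≡ 16 (mod 119)
10^16 ≡ 16^2 = 256 ≡ 18 (mod 119)
10^32 ≡ 18^2 = 324 ≡ 86 (mod 119)
10^64 ≡ 86^2 = 7396 ≡ 18 (mod 119)
118 = 64 + 32 + 16 + 4 + 2 in binary powers of 2.
So 10^118 ≡ 18 · 86 · 18 · 4 · 100 ≡ 60 (mod 119).
Since 60 ≠ 1, base 10 is a Fermat witness: 119 is composite.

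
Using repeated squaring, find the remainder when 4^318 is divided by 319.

284

4^1 ≡ 4 (mod 319)
4^2 ≡ 4^2 = 16 ≡ 16 (mod 319)
4^4 ≡ 16^2 = 256 ≡ 256 (mod 319)
4^8 ≡ 256^2 = 65536 ≡ 141 (mod 319)
4^16 ≡ 141^2 = 19881 ≡ 103 (mod 319)
4^32 ≡ 103^2 = 10609 ≡ 82 (mod 319)
4^64 ≡ 82^2 = 6724 ≡ 25 (mod 319)
4^128 ≡ 25^2 = 625 ≡ 306 (mod 319)
4^256 ≡ 306^2 = 93636 ≡ 169 (mod 319)
318 = 256 + 32 + 16 + 8 + 4 + 2 in binary powers of 2.
So 4^318 ≡ 169 · 82 · 103 · 141 · 256 · 16 ≡ 284 (mod 319).
Since 284 ≠ 1, base 4 is a Fermat witness: 319 is composite.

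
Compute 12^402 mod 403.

66

12^1 ≡ 12 (mod 403)
12^2 ≡ 12^2 = 144 ≡ 144 (mod 403)
12^4 ≡ 144^2 = 20736 ≡ 183 (mod 403)
12^8 ≡ 183^2 = 33489 ≡ 40 (mod 403)
12^16 ≡ 40^2 = 1600 ≡ 391 (mod 403)
12^32 ≡ 391^2 = 152881 ≡ 144 (mod 403)
12^64 ≡ 144^2 = 20736 ≡ 183 (mod 403)
12^128 ≡ 183^2 = 33489 ≡ 40 (mod 403)
12^256 ≡ 40^2 = 1600 ≡ 391 (mod 403)
402 = 256 + 128 + 16 + 2 in binary powers of 2.
So 12^402 ≡ 391 · 40 · 391 · 144 ≡ 66 (mod 403).
Since 66 ≠ 1, base 12 is a Fermat witness: 403 is composite.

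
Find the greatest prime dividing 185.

185 = 5 · 37
37 is prime.
So 185 = 5 · 37; the largest prime factor is 37.

37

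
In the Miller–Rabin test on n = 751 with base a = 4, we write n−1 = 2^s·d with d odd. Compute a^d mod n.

1

751 − 1 = 750 = 2^1 · 375, so d = 375.
4^1 ≡ 4 (mod 751)
4^2 ≡ 4^2 = 16 ≡ 16 (mod 751)
4^4 ≡ 16^2 = 256 ≡ 256 (mod 751)
4^8 ≡ 256^2 = 65536 ≡ 199 (mod 751)
4^16 ≡ 199^2 = 39601 ≡ 549 (mod 751)
4^32 ≡ 549^2 = 301401 ≡ 250 (mod 751)
4^64 ≡ 250^2 = 62500 ≡ 167 (mod 751)
4^128 ≡ 167^2 = 27889 ≡ 102 (mod 751)
4^256 ≡ 102^2 = 10404 ≡ 641 (mod 751)
375 = 256 + 64 + 32 + 16 + 4 + 2 + 1 in binary powers of 2.
So 4^375 ≡ 641 · 167 · 250 · 549 · 256 · 16 · 4 ≡ 1 (mod 751).
Since 4^d ≡ 1 (mod 751), base 4 does not prove 751 composite.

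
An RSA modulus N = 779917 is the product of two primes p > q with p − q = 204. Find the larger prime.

991

Since p = q + 204, we have 779917 = q(q + 204), so q² + 204q − 779917 = 0.
Discriminant: 204² + 4·779917 = 41616 + 3119668 = 3161284; √3161284 = 1778.
q = (−204 + 1778)/2 = 787, and p = q + 204 = 991.
Check: 787 · 991 = 779917.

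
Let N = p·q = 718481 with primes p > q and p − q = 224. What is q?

Since p = q + 224, we have 718481 = q(q + 224), so q² + 224q − 718481 = 0.
Discriminant: 224² + 4·718481 = 50176 + 2873924 = 2924100; √2924100 = 1710.
q = (−224 + 1710)/2 = 743, and p = q + 224 = 967.
Check: 743 · 967 = 718481.

743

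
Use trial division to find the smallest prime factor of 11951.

11951 is odd.
Digit sum 17, not divisible by 3.
Ends in 1: not divisible by 5.
7: 11951 = 7·1707 + 2
11: 11951 = 11·1086 + 5
13: 11951 = 13·919 + 4
17: 11951 = 17·703

17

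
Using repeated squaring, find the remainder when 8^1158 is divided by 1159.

590

8^1 ≡ 8 (mod 1159)
8^2 ≡ 8^2 = 64 ≡ 64 (mod 1159)
8^4 ≡ 64^2 = 4096 ≡ 619 (mod 1159)
8^8 ≡ 619^2 = 383161 ≡ 691 (mod 1159)
8^16 ≡ 691^2 = 477481 ≡ 1132 (mod 1159)
8^32 ≡ 1132^2 = 1281424 ≡ 729 (mod 1159)
8^64 ≡ 729^2 = 531441 ≡ 619 (mod 1159)
8^128 ≡ 619^2 = 383161 ≡ 691 (mod 1159)
8^256 ≡ 691^2 = 477481 ≡ 1132 (mod 1159)
8^512 ≡ 1132^2 = 1281424 ≡ 729 (mod 1159)
8^1024 ≡ 729^2 = 531441 ≡ 619 (mod 1159)
1158 = 1024 + 128 + 4 + 2 in binary powers of 2.
So 8^1158 ≡ 619 · 691 · 619 · 64 ≡ 590 (mod 1159).
Since 590 ≠ 1, base 8 is a Fermat witness: 1159 is composite.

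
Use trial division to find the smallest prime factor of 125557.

125557 is odd.
Digit sum 25, not divisible by 3.
Ends in 7: not divisible by 5.
7: 125557 = 7·17936 + 5
11: 125557 = 11·11414 + 3
13: 125557 = 13·9658 + 3
17: 125557 = 17·7385 + 12
19: 125557 = 19·6608 + 5
23: 125557 = 23·5459

23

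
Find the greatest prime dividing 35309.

67

35309 = 17 · 2077
2077 = 31 · 67
67 is prime.
So 35309 = 17 · 31 · 67; the largest prime factor is 67.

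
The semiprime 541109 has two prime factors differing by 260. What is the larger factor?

877

Since p = q + 260, we have 541109 = q(q + 260), so q² + 260q − 541109 = 0.
Discriminant: 260² + 4·541109 = 67600 + 2164436 = 2232036; √2232036 = 1494.
q = (−260 + 1494)/2 = 617, and p = q + 260 = 877.
Check: 617 · 877 = 541109.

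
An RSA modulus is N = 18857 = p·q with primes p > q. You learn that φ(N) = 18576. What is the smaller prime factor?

φ(n) = (p−1)(q−1) = n − (p+q) + 1, so p + q = 18857 − 18576 + 1 = 282.
p and q are the roots of t² − 282t + 18857 = 0.
Discriminant: 282² − 4·18857 = 79524 − 75428 = 4096; √4096 = 64.
q = (282 − 64)/2 = 109, p = (282 + 64)/2 = 173.
Check: 109 · 173 = 18857.

109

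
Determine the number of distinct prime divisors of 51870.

51870 = 2 · 25935
25935 = 3 · 8645
8645 = 5 · 1729
1729 = 7 · 247
247 = 13 · 19
51870 = 2 · 3 · 5 · 7 · 13 · 19, which has 6 distinct prime factors.

6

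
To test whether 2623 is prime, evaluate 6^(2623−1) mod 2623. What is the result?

6^1 ≡ 6 (mod 2623)
6^2 ≡ 6^2 = 36 ≡ 36 (mod 2623)
6^4 ≡ 36^2 = 1296 ≡ 1296 (mod 2623)
6^8 ≡ 1296^2 = 1679616 ≡ 896 (mod 2623)
6^16 ≡ 896^2 = 802816 ≡ 178 (mod 2623)
6^32 ≡ 178^2 = 31684 ≡ 208 (mod 2623)
6^64 ≡ 208^2 = 43264 ≡ 1296 (mod 2623)
6^128 ≡ 1296^2 = 1679616 ≡ 896 (mod 2623)
6^256 ≡ 896^2 = 802816 ≡ 178 (mod 2623)
6^512 ≡ 178^2 = 31684 ≡ 208 (mod 2623)
6^1024 ≡ 208^2 = 43264 ≡ 1296 (mod 2623)
6^2048 ≡ 1296^2 = 1679616 ≡ 896 (mod 2623)
2622 = 2048 + 512 + 32 + 16 + 8 + 4 + 2 in binary powers of 2.
So 6^2622 ≡ 896 · 208 · 208 · 178 · 896 · 1296 · 36 ≡ 2237 (mod 2623).
Since 2237 ≠ 1, base 6 is a Fermat witness: 2623 is composite.

2237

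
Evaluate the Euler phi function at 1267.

Factor: 1267 = 7 · 181.
φ(1267) = (7−1) · (181−1) = 6 · 180 = 1080.

1080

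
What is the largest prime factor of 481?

37

481 = 13 · 37
37 is prime.
So 481 = 13 · 37; the largest prime factor is 37.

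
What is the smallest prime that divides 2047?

2047 is odd.
Digit sum 13, not divisible by 3.
Ends in 7: not divisible by 5.
7: 2047 = 7·292 + 3
11: 2047 = 11·186 + 1
13: 2047 = 13·157 + 6
17: 2047 = 17·120 + 7
19: 2047 = 19·107 + 14
23: 2047 = 23·89

23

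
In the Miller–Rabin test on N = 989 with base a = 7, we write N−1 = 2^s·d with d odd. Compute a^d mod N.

989 − 1 = 988 = 2^2 · 247, so d = 247.
7^1 ≡ 7 (mod 989)
7^2 ≡ 7^2 = 49 ≡ 49 (mod 989)
7^4 ≡ 49^2 = 2401 ≡ 423 (mod 989)
7^8 ≡ 423^2 = 178929 ≡ 909 (mod 989)
7^16 ≡ 909^2 = 826281 ≡ 466 (mod 989)
7^32 ≡ 466^2 = 217156 ≡ 565 (mod 989)
7^64 ≡ 565^2 = 319225 ≡ 767 (mod 989)
7^128 ≡ 767^2 = 588289 ≡ 823 (mod 989)
247 = 128 + 64 + 32 + 16 + 4 + 2 + 1 in binary powers of 2.
So 7^247 ≡ 823 · 767 · 565 · 466 · 423 · 49 · 7 ≡ 523 (mod 989).
Squaring chain: 523 → 565; never reaches −1, so base 7 is a Miller–Rabin witness that 989 is composite.

523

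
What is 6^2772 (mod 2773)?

789

6^1 ≡ 6 (mod 2773)
6^2 ≡ 6^2 = 36 ≡ 36 (mod 2773)
6^4 ≡ 36^2 = 1296 ≡ 1296 (mod 2773)
6^8 ≡ 1296^2 = 1679616 ≡ 1951 (mod 2773)
6^16 ≡ 1951^2 = 3806401 ≡ 1845 (mod 2773)
6^32 ≡ 1845^2 = 3404025 ≡ 1554 (mod 2773)
6^64 ≡ 1554^2 = 2414916 ≡ 2406 (mod 2773)
6^128 ≡ 2406^2 = 5788836 ≡ 1585 (mod 2773)
6^256 ≡ 1585^2 = 2512225 ≡ 2660 (mod 2773)
6^512 ≡ 2660^2 = 7075600 ≡ 1677 (mod 2773)
6^1024 ≡ 1677^2 = 2812329 ≡ 507 (mod 2773)
6^2048 ≡ 507^2 = 257049 ≡ 1933 (mod 2773)
2772 = 2048 + 512 + 128 + 64 + 16 + 4 in binary powers of 2.
So 6^2772 ≡ 1933 · 1677 · 1585 · 2406 · 1845 · 1296 ≡ 789 (mod 2773).
Since 789 ≠ 1, base 6 is a Fermat witness: 2773 is composite.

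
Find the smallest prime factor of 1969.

1969 is odd.
Digit sum 25, not divisible by 3.
Ends in 9: not divisible by 5.
7: 1969 = 7·281 + 2
11: 1969 = 11·179

11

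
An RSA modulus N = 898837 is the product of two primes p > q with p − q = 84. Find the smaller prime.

Since p = q + 84, we have 898837 = q(q + 84), so q² + 84q − 898837 = 0.
Discriminant: 84² + 4·898837 = 7056 + 3595348 = 3602404; √3602404 = 1898.
q = (−84 + 1898)/2 = 907, and p = q + 84 = 991.
Check: 907 · 991 = 898837.

907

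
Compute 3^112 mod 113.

1

3^1 ≡ 3 (mod 113)
3^2 ≡ 3^2 = 9 ≡ 9 (mod 113)
3^4 ≡ 9^2 = 81 ≡ 81 (mod 113)
3^8 ≡ 81^2 = 6561 ≡ 7 (mod 113)
3^16 ≡ 7^2 = 49 ≡ 49 (mod 113)
3^32 ≡ 49^2 = 2401 ≡ 28 (mod 113)
3^64 ≡ 28^2 = 784 ≡ 106 (mod 113)
112 = 64 + 32 + 16 in binary powers of 2.
So 3^112 ≡ 106 · 28 · 49 ≡ 1 (mod 113).
Since the result is 1, base 3 gives no evidence that 113 is composite.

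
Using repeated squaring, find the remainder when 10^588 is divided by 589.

10^1 ≡ 10 (mod 589)
10^2 ≡ 10^2 = 100 ≡ 100 (mod 589)
10^4 ≡ 100^2 = 10000 ≡ 576 (mod 589)
10^8 ≡ 576^2 = 331776 ≡ 169 (mod 589)
10^16 ≡ 169^2 = 28561 ≡ 289 (mod 589)
10^32 ≡ 289^2 = 83521 ≡ 472 (mod 589)
10^64 ≡ 472^2 = 222784 ≡ 142 (mod 589)
10^128 ≡ 142^2 = 20164 ≡ 138 (mod 589)
10^256 ≡ 138^2 = 19044 ≡ 196 (mod 589)
10^512 ≡ 196^2 = 38416 ≡ 131 (mod 589)
588 = 512 + 64 + 8 + 4 in binary powers of 2.
So 10^588 ≡ 131 · 142 · 169 · 576 ≡ 349 (mod 589).
Since 349 ≠ 1, base 10 is a Fermat witness: 589 is composite.

349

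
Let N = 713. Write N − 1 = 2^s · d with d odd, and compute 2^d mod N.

713 − 1 = 712 = 2^3 · 89, so d = 89.
2^1 ≡ 2 (mod 713)
2^2 ≡ 2^2 = 4 ≡ 4 (mod 713)
2^4 ≡ 4^2 = 16 ≡ 16 (mod 713)
2^8 ≡ 16^2 = 256 ≡ 256 (mod 713)
2^16 ≡ 256^2 = 65536 ≡ 653 (mod 713)
2^32 ≡ 653^2 = 426409 ≡ 35 (mod 713)
2^64 ≡ 35^2 = 1225 ≡ 512 (mod 713)
89 = 64 + 16 + 8 + 1 in binary powers of 2.
So 2^89 ≡ 512 · 653 · 256 · 2 ≡ 140 (mod 713).
Squaring chain: 140 → 349 → 591; never reaches −1, so base 2 is a Miller–Rabin witness that 713 is composite.

140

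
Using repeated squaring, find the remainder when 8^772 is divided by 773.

1

8^1 ≡ 8 (mod 773)
8^2 ≡ 8^2 = 64 ≡ 64 (mod 773)
8^4 ≡ 64^2 = 4096 ≡ 231 (mod 773)
8^8 ≡ 231^2 = 53361 ≡ 24 (mod 773)
8^16 ≡ 24^2 = 576 ≡ 576 (mod 773)
8^32 ≡ 576^2 = 331776 ≡ 159 (mod 773)
8^64 ≡ 159^2 = 25281 ≡ 545 (mod 773)
8^128 ≡ 545^2 = 297025 ≡ 193 (mod 773)
8^256 ≡ 193^2 = 37249 ≡ 145 (mod 773)
8^512 ≡ 145^2 = 21025 ≡ 154 (mod 773)
772 = 512 + 256 + 4 in binary powers of 2.
So 8^772 ≡ 154 · 145 · 231 ≡ 1 (mod 773).
Since the result is 1, base 8 gives no evidence that 773 is composite.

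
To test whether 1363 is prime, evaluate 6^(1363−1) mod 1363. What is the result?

397

6^1 ≡ 6 (mod 1363)
6^2 ≡ 6^2 = 36 ≡ 36 (mod 1363)
6^4 ≡ 36^2 = 1296 ≡ 1296 (mod 1363)
6^8 ≡ 1296^2 = 1679616 ≡ 400 (mod 1363)
6^16 ≡ 400^2 = 160000 ≡ 529 (mod 1363)
6^32 ≡ 529^2 = 279841 ≡ 426 (mod 1363)
6^64 ≡ 426^2 = 181476 ≡ 197 (mod 1363)
6^128 ≡ 197^2 = 38809 ≡ 645 (mod 1363)
6^256 ≡ 645^2 = 416025 ≡ 310 (mod 1363)
6^512 ≡ 310^2 = 96100 ≡ 690 (mod 1363)
6^1024 ≡ 690^2 = 476100 ≡ 413 (mod 1363)
1362 = 1024 + 256 + 64 + 16 + 2 in binary powers of 2.
So 6^1362 ≡ 413 · 310 · 197 · 529 · 36 ≡ 397 (mod 1363).
Since 397 ≠ 1, base 6 is a Fermat witness: 1363 is composite.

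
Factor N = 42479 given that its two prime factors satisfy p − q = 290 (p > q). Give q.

107

Since p = q + 290, we have 42479 = q(q + 290), so q² + 290q − 42479 = 0.
Discriminant: 290² + 4·42479 = 84100 + 169916 = 254016; √254016 = 504.
q = (−290 + 504)/2 = 107, and p = q + 290 = 397.
Check: 107 · 397 = 42479.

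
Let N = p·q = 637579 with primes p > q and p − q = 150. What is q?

Since p = q + 150, we have 637579 = q(q + 150), so q² + 150q − 637579 = 0.
Discriminant: 150² + 4·637579 = 22500 + 2550316 = 2572816; √2572816 = 1604.
q = (−150 + 1604)/2 = 727, and p = q + 150 = 877.
Check: 727 · 877 = 637579.

727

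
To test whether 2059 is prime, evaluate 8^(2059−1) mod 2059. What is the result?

8^1 ≡ 8 (mod 2059)
8^2 ≡ 8^2 = 64 ≡ 64 (mod 2059)
8^4 ≡ 64^2 = 4096 ≡ 2037 (mod 2059)
8^8 ≡ 2037^2 = 4149369 ≡ 484 (mod 2059)
8^16 ≡ 484^2 = 234256 ≡ 1589 (mod 2059)
8^32 ≡ 1589^2 = 2524921 ≡ 587 (mod 2059)
8^64 ≡ 587^2 = 344569 ≡ 716 (mod 2059)
8^128 ≡ 716^2 = 512656 ≡ 2024 (mod 2059)
8^256 ≡ 2024^2 = 4096576 ≡ 1225 (mod 2059)
8^512 ≡ 1225^2 = 1500625 ≡ 1673 (mod 2059)
8^1024 ≡ 1673^2 = 2798929 ≡ 748 (mod 2059)
8^2048 ≡ 748^2 = 559504 ≡ 1515 (mod 2059)
2058 = 2048 + 8 + 2 in binary powers of 2.
So 8^2058 ≡ 1515 · 484 · 64 ≡ 1971 (mod 2059).
Since 1971 ≠ 1, base 8 is a Fermat witness: 2059 is composite.

1971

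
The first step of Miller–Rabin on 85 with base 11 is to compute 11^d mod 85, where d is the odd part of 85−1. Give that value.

61

85 − 1 = 84 = 2^2 · 21, so d = 21.
11^1 ≡ 11 (mod 85)
11^2 ≡ 11^2 = 121 ≡ 36 (mod 85)
11^4 ≡ 36^2 = 1296 ≡ 21 (mod 85)
11^8 ≡ 21^2 = 441 ≡ 16 (mod 85)
11^16 ≡ 16^2 = 256 ≡ 1 (mod 85)
21 = 16 + 4 + 1 in binary powers of 2.
So 11^21 ≡ 1 · 21 · 11 ≡ 61 (mod 85).
Squaring chain: 61 → 66; never reaches −1, so base 11 is a Miller–Rabin witness that 85 is composite.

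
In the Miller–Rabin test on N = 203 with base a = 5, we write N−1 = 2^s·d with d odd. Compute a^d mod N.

38

203 − 1 = 202 = 2^1 · 101, so d = 101.
5^1 ≡ 5 (mod 203)
5^2 ≡ 5^2 = 25 ≡ 25 (mod 203)
5^4 ≡ 25^2 = 625 ≡ 16 (mod 203)
5^8 ≡ 16^2 = 256 ≡ 53 (mod 203)
5^16 ≡ 53^2 = 2809 ≡ 170 (mod 203)
5^32 ≡ 170^2 = 28900 ≡ 74 (mod 203)
5^64 ≡ 74^2 = 5476 ≡ 198 (mod 203)
101 = 64 + 32 + 4 + 1 in binary powers of 2.
So 5^101 ≡ 198 · 74 · 16 · 5 ≡ 38 (mod 203).
Squaring chain: 38; never reaches −1, so base 5 is a Miller–Rabin witness that 203 is composite.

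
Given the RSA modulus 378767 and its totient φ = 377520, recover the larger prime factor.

727

φ(n) = (p−1)(q−1) = n − (p+q) + 1, so p + q = 378767 − 377520 + 1 = 1248.
p and q are the roots of t² − 1248t + 378767 = 0.
Discriminant: 1248² − 4·378767 = 1557504 − 1515068 = 42436; √42436 = 206.
q = (1248 − 206)/2 = 521, p = (1248 + 206)/2 = 727.
Check: 521 · 727 = 378767.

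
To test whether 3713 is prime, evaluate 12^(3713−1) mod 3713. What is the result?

3698

12^1 ≡ 12 (mod 3713)
12^2 ≡ 12^2 = 144 ≡ 144 (mod 3713)
12^4 ≡ 144^2 = 20736 ≡ 2171 (mod 3713)
12^8 ≡ 2171^2 = 4713241 ≡ 1444 (mod 3713)
12^16 ≡ 1444^2 = 2085136 ≡ 2143 (mod 3713)
12^32 ≡ 2143^2 = 4592449 ≡ 3181 (mod 3713)
12^64 ≡ 3181^2 = 10118761 ≡ 836 (mod 3713)
12^128 ≡ 836^2 = 698896 ≡ 852 (mod 3713)
12^256 ≡ 852^2 = 725904 ≡ 1869 (mod 3713)
12^512 ≡ 1869^2 = 3493161 ≡ 2941 (mod 3713)
12^1024 ≡ 2941^2 = 8649481 ≡ 1904 (mod 3713)
12^2048 ≡ 1904^2 = 3625216 ≡ 1328 (mod 3713)
3712 = 2048 + 1024 + 512 + 128 in binary powers of 2.
So 12^3712 ≡ 1328 · 1904 · 2941 · 852 ≡ 3698 (mod 3713).
Since 3698 ≠ 1, base 12 is a Fermat witness: 3713 is composite.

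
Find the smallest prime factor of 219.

3

219 is odd.
Digit sum 12, divisible by 3.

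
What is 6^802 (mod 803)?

641

6^1 ≡ 6 (mod 803)
6^2 ≡ 6^2 = 36 ≡ 36 (mod 803)
6^4 ≡ 36^2 = 1296 ≡ 493 (mod 803)
6^8 ≡ 493^2 = 243049 ≡ 543 (mod 803)
6^16 ≡ 543^2 = 294849 ≡ 148 (mod 803)
6^32 ≡ 148^2 = 21904 ≡ 223 (mod 803)
6^64 ≡ 223^2 = 49729 ≡ 746 (mod 803)
6^128 ≡ 746^2 = 556516 ≡ 37 (mod 803)
6^256 ≡ 37^2 = 1369 ≡ 566 (mod 803)
6^512 ≡ 566^2 = 320356 ≡ 762 (mod 803)
802 = 512 + 256 + 32 + 2 in binary powers of 2.
So 6^802 ≡ 762 · 566 · 223 · 36 ≡ 641 (mod 803).
Since 641 ≠ 1, base 6 is a Fermat witness: 803 is composite.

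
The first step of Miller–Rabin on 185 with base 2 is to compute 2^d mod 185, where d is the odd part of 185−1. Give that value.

153

185 − 1 = 184 = 2^3 · 23, so d = 23.
2^1 ≡ 2 (mod 185)
2^2 ≡ 2^2 = 4 ≡ 4 (mod 185)
2^4 ≡ 4^2 = 16 ≡ 16 (mod 185)
2^8 ≡ 16^2 = 256 ≡ 71 (mod 185)
2^16 ≡ 71^2 = 5041 ≡ 46 (mod 185)
23 = 16 + 4 + 2 + 1 in binary powers of 2.
So 2^23 ≡ 46 · 16 · 4 · 2 ≡ 153 (mod 185).
Squaring chain: 153 → 99 → 181; never reaches −1, so base 2 is a Miller–Rabin witness that 185 is composite.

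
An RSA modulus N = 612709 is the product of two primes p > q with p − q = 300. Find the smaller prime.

647

Since p = q + 300, we have 612709 = q(q + 300), so q² + 300q − 612709 = 0.
Discriminant: 300² + 4·612709 = 90000 + 2450836 = 2540836; √2540836 = 1594.
q = (−300 + 1594)/2 = 647, and p = q + 300 = 947.
Check: 647 · 947 = 612709.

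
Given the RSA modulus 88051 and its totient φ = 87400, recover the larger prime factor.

φ(n) = (p−1)(q−1) = n − (p+q) + 1, so p + q = 88051 − 87400 + 1 = 652.
p and q are the roots of t² − 652t + 88051 = 0.
Discriminant: 652² − 4·88051 = 425104 − 352204 = 72900; √72900 = 270.
q = (652 − 270)/2 = 191, p = (652 + 270)/2 = 461.
Check: 191 · 461 = 88051.

461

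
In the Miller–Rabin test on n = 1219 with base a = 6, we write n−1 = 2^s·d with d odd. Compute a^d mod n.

1219 − 1 = 1218 = 2^1 · 609, so d = 609.
6^1 ≡ 6 (mod 1219)
6^2 ≡ 6^2 = 36 ≡ 36 (mod 1219)
6^4 ≡ 36^2 = 1296 ≡ 77 (mod 1219)
6^8 ≡ 77^2 = 5929 ≡ 1053 (mod 1219)
6^16 ≡ 1053^2 = 1108809 ≡ 738 (mod 1219)
6^32 ≡ 738^2 = 544644 ≡ 970 (mod 1219)
6^64 ≡ 970^2 = 940900 ≡ 1051 (mod 1219)
6^128 ≡ 1051^2 = 1104601 ≡ 187 (mod 1219)
6^256 ≡ 187^2 = 34969 ≡ 837 (mod 1219)
6^512 ≡ 837^2 = 700569 ≡ 863 (mod 1219)
609 = 512 + 64 + 32 + 1 in binary powers of 2.
So 6^609 ≡ 863 · 1051 · 970 · 6 ≡ 767 (mod 1219).
Squaring chain: 767; never reaches −1, so base 6 is a Miller–Rabin witness that 1219 is composite.

767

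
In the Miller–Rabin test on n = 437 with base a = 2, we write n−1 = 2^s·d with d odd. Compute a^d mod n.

173

437 − 1 = 436 = 2^2 · 109, so d = 109.
2^1 ≡ 2 (mod 437)
2^2 ≡ 2^2 = 4 ≡ 4 (mod 437)
2^4 ≡ 4^2 = 16 ≡ 16 (mod 437)
2^8 ≡ 16^2 = 256 ≡ 256 (mod 437)
2^16 ≡ 256^2 = 65536 ≡ 423 (mod 437)
2^32 ≡ 423^2 = 178929 ≡ 196 (mod 437)
2^64 ≡ 196^2 = 38416 ≡ 397 (mod 437)
109 = 64 + 32 + 8 + 4 + 1 in binary powers of 2.
So 2^109 ≡ 397 · 196 · 256 · 16 · 2 ≡ 173 (mod 437).
Squaring chain: 173 → 213; never reaches −1, so base 2 is a Miller–Rabin witness that 437 is composite.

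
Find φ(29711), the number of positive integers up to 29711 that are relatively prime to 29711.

Factor: 29711 = 11 · 37 · 73.
φ(29711) = (11−1) · (37−1) · (73−1) = 10 · 36 · 72 = 25920.

25920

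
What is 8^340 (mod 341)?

1

8^1 ≡ 8 (mod 341)
8^2 ≡ 8^2 = 64 ≡ 64 (mod 341)
8^4 ≡ 64^2 = 4096 ≡ 4 (mod 341)
8^8 ≡ 4^2 = 16 ≡ 16 (mod 341)
8^16 ≡ 16^2 = 256 ≡ 256 (mod 341)
8^32 ≡ 256^2 = 65536 ≡ 64 (mod 341)
8^64 ≡ 64^2 = 4096 ≡ 4 (mod 341)
8^128 ≡ 4^2 = 16 ≡ 16 (mod 341)
8^256 ≡ 16^2 = 256 ≡ 256 (mod 341)
340 = 256 + 64 + 16 + 4 in binary powers of 2.
So 8^340 ≡ 256 · 4 · 256 · 4 ≡ 1 (mod 341).
Since the result is 1, base 8 gives no evidence that 341 is composite.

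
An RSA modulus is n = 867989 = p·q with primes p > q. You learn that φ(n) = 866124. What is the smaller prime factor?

883

φ(n) = (p−1)(q−1) = n − (p+q) + 1, so p + q = 867989 − 866124 + 1 = 1866.
p and q are the roots of t² − 1866t + 867989 = 0.
Discriminant: 1866² − 4·867989 = 3481956 − 3471956 = 10000; √10000 = 100.
q = (1866 − 100)/2 = 883, p = (1866 + 100)/2 = 983.
Check: 883 · 983 = 867989.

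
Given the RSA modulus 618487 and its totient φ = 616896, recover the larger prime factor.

φ(n) = (p−1)(q−1) = n − (p+q) + 1, so p + q = 618487 − 616896 + 1 = 1592.
p and q are the roots of t² − 1592t + 618487 = 0.
Discriminant: 1592² − 4·618487 = 2534464 − 2473948 = 60516; √60516 = 246.
q = (1592 − 246)/2 = 673, p = (1592 + 246)/2 = 919.
Check: 673 · 919 = 618487.

919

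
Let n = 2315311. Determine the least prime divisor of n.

2315311 is odd.
Digit sum 16, not divisible by 3.
Ends in 1: not divisible by 5.
7: 2315311 = 7·330758 + 5
11: 2315311 = 11·210482 + 9
13: 2315311 = 13·178100 + 11
17: 2315311 = 17·136194 + 13
19: 2315311 = 19·121858 + 9
23: 2315311 = 23·100665 + 16
29: 2315311 = 29·79838 + 9
31: 2315311 = 31·74687 + 14
37: 2315311 = 37·62575 + 36
41: 2315311 = 41·56471

41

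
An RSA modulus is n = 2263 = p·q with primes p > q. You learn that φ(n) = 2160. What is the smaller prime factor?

φ(n) = (p−1)(q−1) = n − (p+q) + 1, so p + q = 2263 − 2160 + 1 = 104.
p and q are the roots of t² − 104t + 2263 = 0.
Discriminant: 104² − 4·2263 = 10816 − 9052 = 1764; √1764 = 42.
q = (104 − 42)/2 = 31, p = (104 + 42)/2 = 73.
Check: 31 · 73 = 2263.

31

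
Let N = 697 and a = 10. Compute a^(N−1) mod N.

10^1 ≡ 10 (mod 697)
10^2 ≡ 10^2 = 100 ≡ 100 (mod 697)
10^4 ≡ 100^2 = 10000 ≡ 242 (mod 697)
10^8 ≡ 242^2 = 58564 ≡ 16 (mod 697)
10^16 ≡ 16^2 = 256 ≡ 256 (mod 697)
10^32 ≡ 256^2 = 65536 ≡ 18 (mod 697)
10^64 ≡ 18^2 = 324 ≡ 324 (mod 697)
10^128 ≡ 324^2 = 104976 ≡ 426 (mod 697)
10^256 ≡ 426^2 = 181476 ≡ 256 (mod 697)
10^512 ≡ 256^2 = 65536 ≡ 18 (mod 697)
696 = 512 + 128 + 32 + 16 + 8 in binary powers of 2.
So 10^696 ≡ 18 · 426 · 18 · 256 · 16 ≡ 543 (mod 697).
Since 543 ≠ 1, base 10 is a Fermat witness: 697 is composite.

543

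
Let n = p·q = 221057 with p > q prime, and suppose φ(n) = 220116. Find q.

443

φ(n) = (p−1)(q−1) = n − (p+q) + 1, so p + q = 221057 − 220116 + 1 = 942.
p and q are the roots of t² − 942t + 221057 = 0.
Discriminant: 942² − 4·221057 = 887364 − 884228 = 3136; √3136 = 56.
q = (942 − 56)/2 = 443, p = (942 + 56)/2 = 499.
Check: 443 · 499 = 221057.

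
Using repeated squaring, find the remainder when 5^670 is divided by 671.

5^1 ≡ 5 (mod 671)
5^2 ≡ 5^2 = 25 ≡ 25 (mod 671)
5^4 ≡ 25^2 = 625 ≡ 625 (mod 671)
5^8 ≡ 625^2 = 390625 ≡ 103 (mod 671)
5^16 ≡ 103^2 = 10609 ≡ 544 (mod 671)
5^32 ≡ 544^2 = 295936 ≡ 25 (mod 671)
5^64 ≡ 25^2 = 625 ≡ 625 (mod 671)
5^128 ≡ 625^2 = 390625 ≡ 103 (mod 671)
5^256 ≡ 103^2 = 10609 ≡ 544 (mod 671)
5^512 ≡ 544^2 = 295936 ≡ 25 (mod 671)
670 = 512 + 128 + 16 + 8 + 4 + 2 in binary powers of 2.
So 5^670 ≡ 25 · 103 · 544 · 103 · 625 · 25 ≡ 562 (mod 671).
Since 562 ≠ 1, base 5 is a Fermat witness: 671 is composite.

562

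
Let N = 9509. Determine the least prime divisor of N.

37

9509 is odd.
Digit sum 23, not divisible by 3.
Ends in 9: not divisible by 5.
7: 9509 = 7·1358 + 3
11: 9509 = 11·864 + 5
13: 9509 = 13·731 + 6
17: 9509 = 17·559 + 6
19: 9509 = 19·500 + 9
23: 9509 = 23·413 + 10
29: 9509 = 29·327 + 26
31: 9509 = 31·306 + 23
37: 9509 = 37·257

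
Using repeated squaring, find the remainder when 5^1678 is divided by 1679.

1618

5^1 ≡ 5 (mod 1679)
5^2 ≡ 5^2 = 25 ≡ 25 (mod 1679)
5^4 ≡ 25^2 = 625 ≡ 625 (mod 1679)
5^8 ≡ 625^2 = 390625 ≡ 1097 (mod 1679)
5^16 ≡ 1097^2 = 1203409 ≡ 1245 (mod 1679)
5^32 ≡ 1245^2 = 1550025 ≡ 308 (mod 1679)
5^64 ≡ 308^2 = 94864 ≡ 840 (mod 1679)
5^128 ≡ 840^2 = 705600 ≡ 420 (mod 1679)
5^256 ≡ 420^2 = 176400 ≡ 105 (mod 1679)
5^512 ≡ 105^2 = 11025 ≡ 951 (mod 1679)
5^1024 ≡ 951^2 = 904401 ≡ 1099 (mod 1679)
1678 = 1024 + 512 + 128 + 8 + 4 + 2 in binary powers of 2.
So 5^1678 ≡ 1099 · 951 · 420 · 1097 · 625 · 25 ≡ 1618 (mod 1679).
Since 1618 ≠ 1, base 5 is a Fermat witness: 1679 is composite.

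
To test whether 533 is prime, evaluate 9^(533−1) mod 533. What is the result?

9^1 ≡ 9 (mod 533)
9^2 ≡ 9^2 = 81 ≡ 81 (mod 533)
9^4 ≡ 81^2 = 6561 ≡ 165 (mod 533)
9^8 ≡ 165^2 = 27225 ≡ 42 (mod 533)
9^16 ≡ 42^2 = 1764 ≡ 165 (mod 533)
9^32 ≡ 165^2 = 27225 ≡ 42 (mod 533)
9^64 ≡ 42^2 = 1764 ≡ 165 (mod 533)
9^128 ≡ 165^2 = 27225 ≡ 42 (mod 533)
9^256 ≡ 42^2 = 1764 ≡ 165 (mod 533)
9^512 ≡ 165^2 = 27225 ≡ 42 (mod 533)
532 = 512 + 16 + 4 in binary powers of 2.
So 9^532 ≡ 42 · 165 · 165 ≡ 165 (mod 533).
Since 165 ≠ 1, base 9 is a Fermat witness: 533 is composite.

165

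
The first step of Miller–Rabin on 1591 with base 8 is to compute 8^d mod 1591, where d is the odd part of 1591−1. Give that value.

290

1591 − 1 = 1590 = 2^1 · 795, so d = 795.
8^1 ≡ 8 (mod 1591)
8^2 ≡ 8^2 = 64 ≡ 64 (mod 1591)
8^4 ≡ 64^2 = 4096 ≡ 914 (mod 1591)
8^8 ≡ 914^2 = 835396 ≡ 121 (mod 1591)
8^16 ≡ 121^2 = 14641 ≡ 322 (mod 1591)
8^32 ≡ 322^2 = 103684 ≡ 269 (mod 1591)
8^64 ≡ 269^2 = 72361 ≡ 766 (mod 1591)
8^128 ≡ 766^2 = 586756 ≡ 1268 (mod 1591)
8^256 ≡ 1268^2 = 1607824 ≡ 914 (mod 1591)
8^512 ≡ 914^2 = 835396 ≡ 121 (mod 1591)
795 = 512 + 256 + 16 + 8 + 2 + 1 in binary powers of 2.
So 8^795 ≡ 121 · 914 · 322 · 121 · 64 · 8 ≡ 290 (mod 1591).
Squaring chain: 290; never reaches −1, so base 8 is a Miller–Rabin witness that 1591 is composite.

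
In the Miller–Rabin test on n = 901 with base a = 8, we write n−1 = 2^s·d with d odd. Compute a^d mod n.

875

901 − 1 = 900 = 2^2 · 225, so d = 225.
8^1 ≡ 8 (mod 901)
8^2 ≡ 8^2 = 64 ≡ 64 (mod 901)
8^4 ≡ 64^2 = 4096 ≡ 492 (mod 901)
8^8 ≡ 492^2 = 242064 ≡ 596 (mod 901)
8^16 ≡ 596^2 = 355216 ≡ 222 (mod 901)
8^32 ≡ 222^2 = 49284 ≡ 630 (mod 901)
8^64 ≡ 630^2 = 396900 ≡ 460 (mod 901)
8^128 ≡ 460^2 = 211600 ≡ 766 (mod 901)
225 = 128 + 64 + 32 + 1 in binary powers of 2.
So 8^225 ≡ 766 · 460 · 630 · 8 ≡ 875 (mod 901).
Squaring chain: 875 → 676; never reaches −1, so base 8 is a Miller–Rabin witness that 901 is composite.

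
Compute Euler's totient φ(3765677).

3692304

Factor: 3765677 = 127 · 149 · 199.
φ(3765677) = (127−1) · (149−1) · (199−1) = 126 · 148 · 198 = 3692304.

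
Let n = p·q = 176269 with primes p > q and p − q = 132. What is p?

491

Since p = q + 132, we have 176269 = q(q + 132), so q² + 132q − 176269 = 0.
Discriminant: 132² + 4·176269 = 17424 + 705076 = 722500; √722500 = 850.
q = (−132 + 850)/2 = 359, and p = q + 132 = 491.
Check: 359 · 491 = 176269.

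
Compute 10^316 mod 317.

1

10^1 ≡ 10 (mod 317)
10^2 ≡ 10^2 = 100 ≡ 100 (mod 317)
10^4 ≡ 100^2 = 10000 ≡ 173 (mod 317)
10^8 ≡ 173^2 = 29929 ≡ 131 (mod 317)
10^16 ≡ 131^2 = 17161 ≡ 43 (mod 317)
10^32 ≡ 43^2 = 1849 ≡ 264 (mod 317)
10^64 ≡ 264^2 = 69696 ≡ 273 (mod 317)
10^128 ≡ 273^2 = 74529 ≡ 34 (mod 317)
10^256 ≡ 34^2 = 1156 ≡ 205 (mod 317)
316 = 256 + 32 + 16 + 8 + 4 in binary powers of 2.
So 10^316 ≡ 205 · 264 · 43 · 131 · 173 ≡ 1 (mod 317).
Since the result is 1, base 10 gives no evidence that 317 is composite.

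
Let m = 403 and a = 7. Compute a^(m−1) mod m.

7^1 ≡ 7 (mod 403)
7^2 ≡ 7^2 = 49 ≡ 49 (mod 403)
7^4 ≡ 49^2 = 2401 ≡ 386 (mod 403)
7^8 ≡ 386^2 = 148996 ≡ 289 (mod 403)
7^16 ≡ 289^2 = 83521 ≡ 100 (mod 403)
7^32 ≡ 100^2 = 10000 ≡ 328 (mod 403)
7^64 ≡ 328^2 = 107584 ≡ 386 (mod 403)
7^128 ≡ 386^2 = 148996 ≡ 289 (mod 403)
7^256 ≡ 289^2 = 83521 ≡ 100 (mod 403)
402 = 256 + 128 + 16 + 2 in binary powers of 2.
So 7^402 ≡ 100 · 289 · 100 · 49 ≡ 233 (mod 403).
Since 233 ≠ 1, base 7 is a Fermat witness: 403 is composite.

233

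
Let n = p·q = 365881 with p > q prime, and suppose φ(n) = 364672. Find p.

φ(n) = (p−1)(q−1) = n − (p+q) + 1, so p + q = 365881 − 364672 + 1 = 1210.
p and q are the roots of t² − 1210t + 365881 = 0.
Discriminant: 1210² − 4·365881 = 1464100 − 1463524 = 576; √576 = 24.
q = (1210 − 24)/2 = 593, p = (1210 + 24)/2 = 617.
Check: 593 · 617 = 365881.

617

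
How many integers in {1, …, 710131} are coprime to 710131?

686400

Factor: 710131 = 79 · 89 · 101.
φ(710131) = (79−1) · (89−1) · (101−1) = 78 · 88 · 100 = 686400.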